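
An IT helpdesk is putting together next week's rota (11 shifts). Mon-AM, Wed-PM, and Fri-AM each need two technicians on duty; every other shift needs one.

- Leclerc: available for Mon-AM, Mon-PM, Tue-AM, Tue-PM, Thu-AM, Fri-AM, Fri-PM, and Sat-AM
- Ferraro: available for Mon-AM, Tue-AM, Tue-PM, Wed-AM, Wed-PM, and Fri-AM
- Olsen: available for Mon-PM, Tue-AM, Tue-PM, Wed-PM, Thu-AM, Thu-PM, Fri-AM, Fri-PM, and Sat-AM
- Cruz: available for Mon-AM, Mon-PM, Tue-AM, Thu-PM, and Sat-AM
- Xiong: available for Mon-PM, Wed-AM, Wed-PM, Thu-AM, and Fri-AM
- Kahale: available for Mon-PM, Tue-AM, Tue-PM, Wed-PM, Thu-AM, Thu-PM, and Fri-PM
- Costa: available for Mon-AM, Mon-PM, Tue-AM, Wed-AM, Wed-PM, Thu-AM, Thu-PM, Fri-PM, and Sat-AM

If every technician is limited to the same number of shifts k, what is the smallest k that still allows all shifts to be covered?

With 7 technicians and 14 worker-slots to fill, someone must work at least ⌈14/7⌉ = 2 shifts, so k ≥ 2.
k = 2 works: Mon-AM→Cruz+Costa, Mon-PM→Cruz, Tue-AM→Kahale, Tue-PM→Leclerc, Wed-AM→Ferraro, Wed-PM→Kahale+Costa, Thu-AM→Xiong, Thu-PM→Olsen, Fri-AM→Ferraro+Xiong, Fri-PM→Leclerc, Sat-AM→Olsen.
Loads: Leclerc 2, Ferraro 2, Olsen 2, Cruz 2, Xiong 2, Kahale 2, Costa 2 — all ≤ 2.

2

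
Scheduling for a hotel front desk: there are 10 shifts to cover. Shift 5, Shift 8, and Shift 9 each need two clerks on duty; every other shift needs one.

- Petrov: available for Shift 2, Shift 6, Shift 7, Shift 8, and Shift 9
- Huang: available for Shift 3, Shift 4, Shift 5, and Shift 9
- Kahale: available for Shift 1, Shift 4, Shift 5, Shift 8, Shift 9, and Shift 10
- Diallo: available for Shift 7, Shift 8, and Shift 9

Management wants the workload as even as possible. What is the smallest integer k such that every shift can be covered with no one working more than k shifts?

With 4 clerks and 13 worker-slots to fill, someone must work at least ⌈13/4⌉ = 4 shifts, so k ≥ 4.
k = 4 works: Shift 1→Kahale, Shift 2→Petrov, Shift 3→Huang, Shift 4→Huang, Shift 5→Huang+Kahale, Shift 6→Petrov, Shift 7→Petrov, Shift 8→Petrov+Kahale, Shift 9→Huang+Diallo, Shift 10→Kahale.
Loads: Petrov 4, Huang 4, Kahale 4, Diallo 1 — all ≤ 4.

4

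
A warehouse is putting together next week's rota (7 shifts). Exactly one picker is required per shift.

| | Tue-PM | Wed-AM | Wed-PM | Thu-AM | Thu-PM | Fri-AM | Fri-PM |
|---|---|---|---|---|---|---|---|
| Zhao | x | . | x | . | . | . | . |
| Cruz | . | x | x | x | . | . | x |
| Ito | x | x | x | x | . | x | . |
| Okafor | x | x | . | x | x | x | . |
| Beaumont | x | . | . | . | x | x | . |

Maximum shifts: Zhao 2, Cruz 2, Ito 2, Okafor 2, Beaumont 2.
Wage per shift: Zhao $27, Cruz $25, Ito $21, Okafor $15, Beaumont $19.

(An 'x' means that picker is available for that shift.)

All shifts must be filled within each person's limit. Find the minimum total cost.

Fri-PM can only be covered by Cruz, so that assignment is forced.
Picking the cheapest available picker for each shift independently would cost $121, but that ignores the shift limits.
An optimal schedule: Tue-PM→Beaumont, Wed-AM→Okafor, Wed-PM→Ito, Thu-AM→Ito, Thu-PM→Okafor, Fri-AM→Beaumont, Fri-PM→Cruz.
Total: 19 + 15 + 21 + 21 + 15 + 19 + 25 = $135.

$135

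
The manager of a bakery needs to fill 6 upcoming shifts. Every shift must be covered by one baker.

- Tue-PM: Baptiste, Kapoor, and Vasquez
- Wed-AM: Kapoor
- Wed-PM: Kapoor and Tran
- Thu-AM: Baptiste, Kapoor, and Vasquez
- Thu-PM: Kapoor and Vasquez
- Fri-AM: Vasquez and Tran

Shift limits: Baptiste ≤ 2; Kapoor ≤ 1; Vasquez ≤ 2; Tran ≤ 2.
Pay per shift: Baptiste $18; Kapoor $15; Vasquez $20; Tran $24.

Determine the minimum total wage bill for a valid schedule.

$115

Wed-AM can only be covered by Kapoor, so that assignment is forced.
Picking the cheapest available baker for each shift independently would cost $95, but that ignores the shift limits.
An optimal schedule: Tue-PM→Baptiste, Wed-AM→Kapoor, Wed-PM→Tran, Thu-AM→Baptiste, Thu-PM→Vasquez, Fri-AM→Vasquez.
Total: 18 + 15 + 24 + 18 + 20 + 20 = $115.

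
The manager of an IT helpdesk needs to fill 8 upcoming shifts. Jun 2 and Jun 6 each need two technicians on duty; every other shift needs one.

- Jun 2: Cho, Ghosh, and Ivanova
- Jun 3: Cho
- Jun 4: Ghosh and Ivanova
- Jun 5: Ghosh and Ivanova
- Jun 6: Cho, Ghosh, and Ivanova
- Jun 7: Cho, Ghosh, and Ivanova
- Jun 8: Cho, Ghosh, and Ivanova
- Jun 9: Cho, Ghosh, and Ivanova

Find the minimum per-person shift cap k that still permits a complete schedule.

4

With 3 technicians and 10 worker-slots to fill, someone must work at least ⌈10/3⌉ = 4 shifts, so k ≥ 4.
k = 4 works: Jun 2→Cho+Ghosh, Jun 3→Cho, Jun 4→Ghosh, Jun 5→Ghosh, Jun 6→Cho+Ghosh, Jun 7→Cho, Jun 8→Ivanova, Jun 9→Ivanova.
Loads: Cho 4, Ghosh 4, Ivanova 2 — all ≤ 4.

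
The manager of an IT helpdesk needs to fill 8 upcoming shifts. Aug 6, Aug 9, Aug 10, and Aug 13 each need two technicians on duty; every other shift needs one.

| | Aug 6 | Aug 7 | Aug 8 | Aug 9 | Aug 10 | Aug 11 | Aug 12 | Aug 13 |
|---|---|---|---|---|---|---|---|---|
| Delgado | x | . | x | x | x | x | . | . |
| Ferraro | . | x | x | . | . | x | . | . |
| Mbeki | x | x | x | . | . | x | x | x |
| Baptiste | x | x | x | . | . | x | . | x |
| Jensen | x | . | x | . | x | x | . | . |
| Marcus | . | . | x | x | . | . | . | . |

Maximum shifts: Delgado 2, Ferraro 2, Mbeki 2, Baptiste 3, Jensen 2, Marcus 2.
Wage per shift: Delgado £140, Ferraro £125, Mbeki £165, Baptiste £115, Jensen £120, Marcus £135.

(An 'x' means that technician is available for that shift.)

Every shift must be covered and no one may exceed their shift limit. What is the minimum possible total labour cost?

Aug 9 can only be covered by Delgado and Marcus, so that assignment is forced.
Aug 10 can only be covered by Delgado and Jensen, so that assignment is forced.
Aug 12 can only be covered by Mbeki, so that assignment is forced.
Picking the cheapest available technician for each shift independently would cost £1560, but that ignores the shift limits.
An optimal schedule: Aug 6→Baptiste+Jensen, Aug 7→Ferraro, Aug 8→Baptiste, Aug 9→Delgado+Marcus, Aug 10→Delgado+Jensen, Aug 11→Ferraro, Aug 12→Mbeki, Aug 13→Mbeki+Baptiste.
Total: 115 + 120 + 125 + 115 + 140 + 135 + 140 + 120 + 125 + 165 + 165 + 115 = £1580.

£1580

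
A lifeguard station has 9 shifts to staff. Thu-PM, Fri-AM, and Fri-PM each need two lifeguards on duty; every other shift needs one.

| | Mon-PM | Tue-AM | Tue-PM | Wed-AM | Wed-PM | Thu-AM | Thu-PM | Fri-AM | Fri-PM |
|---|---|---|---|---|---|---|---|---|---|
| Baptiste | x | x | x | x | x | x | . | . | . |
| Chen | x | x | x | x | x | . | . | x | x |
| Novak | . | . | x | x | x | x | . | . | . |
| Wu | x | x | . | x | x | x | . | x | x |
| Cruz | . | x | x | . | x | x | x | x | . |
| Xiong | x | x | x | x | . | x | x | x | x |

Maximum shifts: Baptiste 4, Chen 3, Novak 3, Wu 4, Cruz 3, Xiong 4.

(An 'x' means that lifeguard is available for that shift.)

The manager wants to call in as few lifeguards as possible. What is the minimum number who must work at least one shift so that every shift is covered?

4

12 slots to fill and no one can take more than 4, so at least ⌈12/4⌉ = 3 lifeguards are needed.
No set of 3 lifeguards can cover every shift (each such set leaves at least one shift with no one available or exceeds a cap).
Baptiste, Chen, Cruz, and Xiong alone can cover everything: Mon-PM→Baptiste, Tue-AM→Chen, Tue-PM→Cruz, Wed-AM→Baptiste, Wed-PM→Baptiste, Thu-AM→Baptiste, Thu-PM→Cruz+Xiong, Fri-AM→Chen+Cruz, Fri-PM→Chen+Xiong.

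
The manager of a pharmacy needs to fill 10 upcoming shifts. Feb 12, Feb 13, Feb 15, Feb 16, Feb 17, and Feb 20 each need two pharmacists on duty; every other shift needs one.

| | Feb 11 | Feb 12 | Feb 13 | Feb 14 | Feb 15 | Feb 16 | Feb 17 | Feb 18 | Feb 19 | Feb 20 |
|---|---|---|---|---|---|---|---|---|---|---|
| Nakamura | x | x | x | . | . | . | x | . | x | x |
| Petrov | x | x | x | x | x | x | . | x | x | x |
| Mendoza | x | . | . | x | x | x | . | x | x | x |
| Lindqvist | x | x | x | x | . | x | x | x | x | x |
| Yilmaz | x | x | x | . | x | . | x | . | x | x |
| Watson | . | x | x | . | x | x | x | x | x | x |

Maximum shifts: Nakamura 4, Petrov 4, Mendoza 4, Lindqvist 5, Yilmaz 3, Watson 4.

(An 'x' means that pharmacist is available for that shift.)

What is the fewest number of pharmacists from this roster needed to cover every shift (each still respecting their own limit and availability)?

16 slots to fill and no one can take more than 5, so at least ⌈16/5⌉ = 4 pharmacists are needed.
Nakamura, Petrov, Mendoza, and Lindqvist alone can cover everything: Feb 11→Nakamura, Feb 12→Nakamura+Petrov, Feb 13→Nakamura+Petrov, Feb 14→Petrov, Feb 15→Petrov+Mendoza, Feb 16→Mendoza+Lindqvist, Feb 17→Nakamura+Lindqvist, Feb 18→Mendoza, Feb 19→Lindqvist, Feb 20→Mendoza+Lindqvist.

4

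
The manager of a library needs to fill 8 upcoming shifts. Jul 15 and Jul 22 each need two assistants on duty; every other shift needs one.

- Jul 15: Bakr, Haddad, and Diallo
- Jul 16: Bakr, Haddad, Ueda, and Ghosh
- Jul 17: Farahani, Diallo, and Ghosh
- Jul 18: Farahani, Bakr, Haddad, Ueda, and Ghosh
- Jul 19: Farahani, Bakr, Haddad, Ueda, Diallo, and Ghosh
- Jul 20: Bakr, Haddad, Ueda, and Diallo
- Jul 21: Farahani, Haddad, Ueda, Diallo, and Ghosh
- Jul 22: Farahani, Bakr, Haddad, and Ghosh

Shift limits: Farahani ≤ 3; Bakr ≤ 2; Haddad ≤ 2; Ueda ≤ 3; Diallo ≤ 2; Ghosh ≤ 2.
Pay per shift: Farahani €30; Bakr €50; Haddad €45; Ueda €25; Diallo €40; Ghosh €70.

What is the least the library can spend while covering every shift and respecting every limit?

€335

Picking the cheapest available assistant for each shift independently would cost €315, but that ignores the shift limits.
An optimal schedule: Jul 15→Diallo+Haddad, Jul 16→Ueda, Jul 17→Farahani, Jul 18→Ueda, Jul 19→Diallo, Jul 20→Ueda, Jul 21→Farahani, Jul 22→Farahani+Haddad.
Total: 40 + 45 + 25 + 30 + 25 + 40 + 25 + 30 + 30 + 45 = €335.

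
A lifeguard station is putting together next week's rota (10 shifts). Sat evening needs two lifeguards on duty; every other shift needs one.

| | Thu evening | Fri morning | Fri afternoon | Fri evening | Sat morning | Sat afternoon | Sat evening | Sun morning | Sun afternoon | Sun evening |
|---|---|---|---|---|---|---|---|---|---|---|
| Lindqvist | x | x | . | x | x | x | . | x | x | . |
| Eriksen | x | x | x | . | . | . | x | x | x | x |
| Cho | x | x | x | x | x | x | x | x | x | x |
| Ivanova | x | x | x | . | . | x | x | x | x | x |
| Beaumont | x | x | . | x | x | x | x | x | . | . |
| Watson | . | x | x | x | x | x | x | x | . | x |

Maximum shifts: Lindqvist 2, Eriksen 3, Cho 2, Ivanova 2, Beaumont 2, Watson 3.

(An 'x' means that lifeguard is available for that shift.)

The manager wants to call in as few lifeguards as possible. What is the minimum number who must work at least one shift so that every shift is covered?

11 slots to fill and no one can take more than 3, so at least ⌈11/3⌉ = 4 lifeguards are needed.
Any 4 lifeguards together have capacity at most 3+3+2+2 = 10 < 11 slots, so 4 can never suffice.
Lindqvist, Eriksen, Cho, Ivanova, and Beaumont alone can cover everything: Thu evening→Cho, Fri morning→Ivanova, Fri afternoon→Eriksen, Fri evening→Lindqvist, Sat morning→Lindqvist, Sat afternoon→Cho, Sat evening→Ivanova+Beaumont, Sun morning→Beaumont, Sun afternoon→Eriksen, Sun evening→Eriksen.

5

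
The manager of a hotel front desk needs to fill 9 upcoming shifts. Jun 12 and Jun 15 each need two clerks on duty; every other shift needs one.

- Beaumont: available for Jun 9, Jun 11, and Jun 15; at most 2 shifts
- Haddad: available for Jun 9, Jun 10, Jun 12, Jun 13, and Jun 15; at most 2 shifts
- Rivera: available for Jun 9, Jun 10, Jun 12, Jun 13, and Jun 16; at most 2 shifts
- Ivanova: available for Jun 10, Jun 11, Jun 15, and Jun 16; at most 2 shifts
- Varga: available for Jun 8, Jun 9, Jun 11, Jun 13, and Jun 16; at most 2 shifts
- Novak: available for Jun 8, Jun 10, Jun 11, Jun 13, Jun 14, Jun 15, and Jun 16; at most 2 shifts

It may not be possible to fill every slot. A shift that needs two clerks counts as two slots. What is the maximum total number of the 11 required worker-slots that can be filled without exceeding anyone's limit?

11

Total capacity across all clerks is 2+2+2+2+2+2 = 12, and 11 slots are needed, so at most 11 can be filled.
An assignment achieving 11: Jun 8→Varga, Jun 9→Beaumont, Jun 10→Haddad, Jun 11→Beaumont, Jun 12→Haddad+Rivera, Jun 13→Rivera, Jun 14→Novak, Jun 15→Ivanova+Novak, Jun 16→Ivanova.
Loads: Beaumont 2/2, Haddad 2/2, Rivera 2/2, Ivanova 2/2, Varga 1/2, Novak 2/2.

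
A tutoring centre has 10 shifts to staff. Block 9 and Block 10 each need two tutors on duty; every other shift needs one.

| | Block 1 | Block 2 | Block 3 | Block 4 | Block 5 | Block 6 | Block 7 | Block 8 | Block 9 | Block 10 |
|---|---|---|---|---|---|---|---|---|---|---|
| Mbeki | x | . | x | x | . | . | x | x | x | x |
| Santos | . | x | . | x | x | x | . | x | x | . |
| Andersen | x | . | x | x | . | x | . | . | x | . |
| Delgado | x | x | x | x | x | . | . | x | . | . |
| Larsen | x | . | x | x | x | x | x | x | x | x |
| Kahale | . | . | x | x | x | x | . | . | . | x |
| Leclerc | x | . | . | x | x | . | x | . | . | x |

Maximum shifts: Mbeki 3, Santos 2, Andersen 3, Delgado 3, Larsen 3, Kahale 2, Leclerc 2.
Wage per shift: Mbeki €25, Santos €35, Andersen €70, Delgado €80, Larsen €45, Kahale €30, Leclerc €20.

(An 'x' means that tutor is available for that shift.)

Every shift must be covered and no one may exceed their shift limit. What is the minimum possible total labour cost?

Picking the cheapest available tutor for each shift independently would cost €300, but that ignores the shift limits.
An optimal schedule: Block 1→Leclerc, Block 2→Santos, Block 3→Mbeki, Block 4→Larsen, Block 5→Kahale, Block 6→Kahale, Block 7→Leclerc, Block 8→Mbeki, Block 9→Santos+Larsen, Block 10→Mbeki+Larsen.
Total: 20 + 35 + 25 + 45 + 30 + 30 + 20 + 25 + 35 + 45 + 25 + 45 = €380.

€380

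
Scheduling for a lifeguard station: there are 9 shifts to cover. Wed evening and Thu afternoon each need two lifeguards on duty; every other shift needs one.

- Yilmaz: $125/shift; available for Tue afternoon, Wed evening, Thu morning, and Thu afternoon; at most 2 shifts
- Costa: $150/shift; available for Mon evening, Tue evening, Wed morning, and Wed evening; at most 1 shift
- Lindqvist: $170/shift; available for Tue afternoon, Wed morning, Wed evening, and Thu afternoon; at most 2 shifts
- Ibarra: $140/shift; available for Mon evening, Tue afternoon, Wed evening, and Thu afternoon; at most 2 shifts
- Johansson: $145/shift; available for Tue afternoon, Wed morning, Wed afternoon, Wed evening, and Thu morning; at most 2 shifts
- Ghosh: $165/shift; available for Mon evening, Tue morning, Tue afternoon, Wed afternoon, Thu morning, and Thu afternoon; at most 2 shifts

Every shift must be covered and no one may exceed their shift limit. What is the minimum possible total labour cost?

Tue morning can only be covered by Ghosh, so that assignment is forced.
Tue evening can only be covered by Costa, so that assignment is forced.
Picking the cheapest available lifeguard for each shift independently would cost $1525, but that ignores the shift limits.
An optimal schedule: Mon evening→Ibarra, Tue morning→Ghosh, Tue afternoon→Yilmaz, Tue evening→Costa, Wed morning→Lindqvist, Wed afternoon→Johansson, Wed evening→Ibarra+Johansson, Thu morning→Yilmaz, Thu afternoon→Lindqvist+Ghosh.
Total: 140 + 165 + 125 + 150 + 170 + 145 + 140 + 145 + 125 + 170 + 165 = $1640.

$1640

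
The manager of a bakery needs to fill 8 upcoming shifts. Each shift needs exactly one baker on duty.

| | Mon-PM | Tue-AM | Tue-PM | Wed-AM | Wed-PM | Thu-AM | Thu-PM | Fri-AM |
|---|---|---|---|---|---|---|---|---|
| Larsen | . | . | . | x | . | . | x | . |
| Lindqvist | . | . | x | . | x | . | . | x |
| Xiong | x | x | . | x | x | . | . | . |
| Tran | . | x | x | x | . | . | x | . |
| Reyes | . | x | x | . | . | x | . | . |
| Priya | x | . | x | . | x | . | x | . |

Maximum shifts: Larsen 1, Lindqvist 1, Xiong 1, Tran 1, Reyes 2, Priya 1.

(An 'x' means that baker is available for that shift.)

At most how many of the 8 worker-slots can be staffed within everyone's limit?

Total capacity across all bakers is 1+1+1+1+2+1 = 7, and 8 slots are needed, so at most 7 can be filled.
An assignment achieving 7: Mon-PM→Xiong, Tue-AM→Tran, Tue-PM→Reyes, Wed-AM→Larsen, Wed-PM→Priya, Thu-AM→Reyes, Fri-AM→Lindqvist.
Loads: Larsen 1/1, Lindqvist 1/1, Xiong 1/1, Tran 1/1, Reyes 2/2, Priya 1/1.

7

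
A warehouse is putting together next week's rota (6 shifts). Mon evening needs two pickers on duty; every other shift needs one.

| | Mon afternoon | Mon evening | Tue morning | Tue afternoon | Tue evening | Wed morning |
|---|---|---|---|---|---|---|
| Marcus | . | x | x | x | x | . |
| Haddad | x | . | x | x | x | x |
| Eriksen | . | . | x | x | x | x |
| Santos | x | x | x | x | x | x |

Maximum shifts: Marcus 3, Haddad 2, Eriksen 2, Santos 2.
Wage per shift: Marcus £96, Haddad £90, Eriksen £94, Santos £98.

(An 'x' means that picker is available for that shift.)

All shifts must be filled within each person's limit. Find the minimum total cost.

£658

Mon evening can only be covered by Marcus and Santos, so that assignment is forced.
Picking the cheapest available picker for each shift independently would cost £644, but that ignores the shift limits.
An optimal schedule: Mon afternoon→Haddad, Mon evening→Marcus+Santos, Tue morning→Eriksen, Tue afternoon→Eriksen, Tue evening→Marcus, Wed morning→Haddad.
Total: 90 + 96 + 98 + 94 + 94 + 96 + 90 = £658.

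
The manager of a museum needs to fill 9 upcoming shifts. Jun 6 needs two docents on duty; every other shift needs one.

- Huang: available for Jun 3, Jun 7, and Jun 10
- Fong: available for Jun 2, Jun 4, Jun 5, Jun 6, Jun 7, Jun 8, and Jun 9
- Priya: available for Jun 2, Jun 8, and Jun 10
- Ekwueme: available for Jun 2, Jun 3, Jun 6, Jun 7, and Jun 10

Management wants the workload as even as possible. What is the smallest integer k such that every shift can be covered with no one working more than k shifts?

With 4 docents and 10 worker-slots to fill, someone must work at least ⌈10/4⌉ = 3 shifts, so k ≥ 3.
k = 3 fails: Shifts {Jun 4, Jun 5, Jun 6, Jun 9} need 5 worker-slots in total, but the docents available for any of those shifts (Fong and Ekwueme) can supply at most 4 among them. So no valid schedule exists.
k = 4 works: Jun 2→Priya, Jun 3→Huang, Jun 4→Fong, Jun 5→Fong, Jun 6→Fong+Ekwueme, Jun 7→Huang, Jun 8→Priya, Jun 9→Fong, Jun 10→Huang.
Loads: Huang 3, Fong 4, Priya 2, Ekwueme 1 — all ≤ 4.

4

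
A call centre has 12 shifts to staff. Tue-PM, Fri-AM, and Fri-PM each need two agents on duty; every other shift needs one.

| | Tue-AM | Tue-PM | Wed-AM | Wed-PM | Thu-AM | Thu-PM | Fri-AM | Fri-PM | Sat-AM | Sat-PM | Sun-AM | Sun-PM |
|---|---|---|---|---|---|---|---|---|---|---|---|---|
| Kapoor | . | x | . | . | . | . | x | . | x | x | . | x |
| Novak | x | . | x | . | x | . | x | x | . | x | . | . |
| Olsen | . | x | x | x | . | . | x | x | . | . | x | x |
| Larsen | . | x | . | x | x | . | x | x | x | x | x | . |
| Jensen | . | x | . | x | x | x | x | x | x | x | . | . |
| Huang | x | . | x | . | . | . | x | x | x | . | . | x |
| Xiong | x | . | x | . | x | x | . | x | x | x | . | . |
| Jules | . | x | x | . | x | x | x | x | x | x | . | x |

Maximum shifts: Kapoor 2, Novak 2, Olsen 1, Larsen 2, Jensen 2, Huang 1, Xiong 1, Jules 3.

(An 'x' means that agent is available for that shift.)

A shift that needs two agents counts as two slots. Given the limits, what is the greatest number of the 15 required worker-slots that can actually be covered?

14

Total capacity across all agents is 2+2+1+2+2+1+1+3 = 14, and 15 slots are needed, so at most 14 can be filled.
An assignment achieving 14: Tue-AM→Novak, Tue-PM→Kapoor+Larsen, Wed-AM→Novak, Wed-PM→Larsen, Thu-AM→Jensen, Thu-PM→Jensen, Fri-AM→Jules, Fri-PM→Xiong+Jules, Sat-AM→Huang, Sat-PM→Jules, Sun-AM→Olsen, Sun-PM→Kapoor.
Loads: Kapoor 2/2, Novak 2/2, Olsen 1/1, Larsen 2/2, Jensen 2/2, Huang 1/1, Xiong 1/1, Jules 3/3.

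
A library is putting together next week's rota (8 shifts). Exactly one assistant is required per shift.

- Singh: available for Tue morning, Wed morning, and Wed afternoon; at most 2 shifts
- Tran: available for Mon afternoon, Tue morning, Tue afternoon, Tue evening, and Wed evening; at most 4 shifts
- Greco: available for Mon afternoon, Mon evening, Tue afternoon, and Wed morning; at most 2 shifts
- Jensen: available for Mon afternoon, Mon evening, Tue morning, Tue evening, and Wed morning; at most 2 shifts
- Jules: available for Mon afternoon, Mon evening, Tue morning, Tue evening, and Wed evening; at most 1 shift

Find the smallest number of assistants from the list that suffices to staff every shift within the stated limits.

8 slots to fill and no one can take more than 4, so at least ⌈8/4⌉ = 2 assistants are needed.
Any 2 assistants together have capacity at most 4+2 = 6 < 8 slots, so 2 can never suffice.
Singh, Tran, and Greco alone can cover everything: Mon afternoon→Tran, Mon evening→Greco, Tue morning→Singh, Tue afternoon→Tran, Tue evening→Tran, Wed morning→Greco, Wed afternoon→Singh, Wed evening→Tran.

3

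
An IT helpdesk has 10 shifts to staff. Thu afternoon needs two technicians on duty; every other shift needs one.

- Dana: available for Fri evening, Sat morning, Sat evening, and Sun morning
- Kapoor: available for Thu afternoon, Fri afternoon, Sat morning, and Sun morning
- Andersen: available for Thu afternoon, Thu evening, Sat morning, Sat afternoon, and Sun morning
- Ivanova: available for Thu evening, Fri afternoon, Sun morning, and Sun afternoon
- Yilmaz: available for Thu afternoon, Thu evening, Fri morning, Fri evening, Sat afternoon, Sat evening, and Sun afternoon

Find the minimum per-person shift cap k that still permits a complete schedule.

With 5 technicians and 11 worker-slots to fill, someone must work at least ⌈11/5⌉ = 3 shifts, so k ≥ 3.
k = 3 works: Thu afternoon→Kapoor+Andersen, Thu evening→Andersen, Fri morning→Yilmaz, Fri afternoon→Kapoor, Fri evening→Dana, Sat morning→Dana, Sat afternoon→Andersen, Sat evening→Dana, Sun morning→Kapoor, Sun afternoon→Ivanova.
Loads: Dana 3, Kapoor 3, Andersen 3, Ivanova 1, Yilmaz 1 — all ≤ 3.

3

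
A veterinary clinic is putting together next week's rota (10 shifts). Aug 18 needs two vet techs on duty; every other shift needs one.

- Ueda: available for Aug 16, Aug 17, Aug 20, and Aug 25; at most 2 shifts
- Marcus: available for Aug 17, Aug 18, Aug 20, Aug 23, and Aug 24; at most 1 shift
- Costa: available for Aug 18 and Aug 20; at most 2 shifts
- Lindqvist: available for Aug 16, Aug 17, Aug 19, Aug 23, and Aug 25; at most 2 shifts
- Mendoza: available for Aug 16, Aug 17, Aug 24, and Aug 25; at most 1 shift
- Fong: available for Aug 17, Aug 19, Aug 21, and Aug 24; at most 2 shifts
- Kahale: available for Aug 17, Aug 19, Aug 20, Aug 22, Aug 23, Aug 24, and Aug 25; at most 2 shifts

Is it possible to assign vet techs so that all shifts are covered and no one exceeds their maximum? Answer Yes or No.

Aug 18 can only be covered by Marcus and Costa, so that assignment is forced.
Aug 21 can only be covered by Fong, so that assignment is forced.
Aug 22 can only be covered by Kahale, so that assignment is forced.
One valid schedule: Aug 16→Ueda, Aug 17→Fong, Aug 18→Marcus+Costa, Aug 19→Lindqvist, Aug 20→Ueda, Aug 21→Fong, Aug 22→Kahale, Aug 23→Lindqvist, Aug 24→Mendoza, Aug 25→Kahale.
Loads: Ueda 2/2, Marcus 1/1, Costa 1/2, Lindqvist 2/2, Mendoza 1/1, Fong 2/2, Kahale 2/2 — all within limits.

Yes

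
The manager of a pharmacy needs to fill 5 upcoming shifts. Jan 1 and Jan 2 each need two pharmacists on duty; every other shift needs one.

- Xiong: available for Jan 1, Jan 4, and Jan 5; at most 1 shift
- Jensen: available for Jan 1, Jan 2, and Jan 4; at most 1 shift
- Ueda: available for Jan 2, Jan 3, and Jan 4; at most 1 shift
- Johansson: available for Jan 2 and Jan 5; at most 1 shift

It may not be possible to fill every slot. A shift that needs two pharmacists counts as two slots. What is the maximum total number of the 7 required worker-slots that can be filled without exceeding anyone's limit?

Total capacity across all pharmacists is 1+1+1+1 = 4, and 7 slots are needed, so at most 4 can be filled.
An assignment achieving 4: Jan 1→Xiong+Jensen, Jan 3→Ueda, Jan 5→Johansson.
Loads: Xiong 1/1, Jensen 1/1, Ueda 1/1, Johansson 1/1.

4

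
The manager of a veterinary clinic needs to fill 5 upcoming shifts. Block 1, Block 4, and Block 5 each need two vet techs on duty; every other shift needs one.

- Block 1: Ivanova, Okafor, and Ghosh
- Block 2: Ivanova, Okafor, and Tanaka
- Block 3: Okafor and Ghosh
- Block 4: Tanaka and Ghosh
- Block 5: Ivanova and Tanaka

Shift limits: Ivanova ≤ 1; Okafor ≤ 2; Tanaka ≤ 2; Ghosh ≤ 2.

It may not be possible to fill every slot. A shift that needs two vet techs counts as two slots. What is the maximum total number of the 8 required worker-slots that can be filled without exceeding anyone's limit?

7

Total capacity across all vet techs is 1+2+2+2 = 7, and 8 slots are needed, so at most 7 can be filled.
An assignment achieving 7: Block 1→Okafor+Ghosh, Block 3→Okafor, Block 4→Tanaka+Ghosh, Block 5→Ivanova+Tanaka.
Loads: Ivanova 1/1, Okafor 2/2, Tanaka 2/2, Ghosh 2/2.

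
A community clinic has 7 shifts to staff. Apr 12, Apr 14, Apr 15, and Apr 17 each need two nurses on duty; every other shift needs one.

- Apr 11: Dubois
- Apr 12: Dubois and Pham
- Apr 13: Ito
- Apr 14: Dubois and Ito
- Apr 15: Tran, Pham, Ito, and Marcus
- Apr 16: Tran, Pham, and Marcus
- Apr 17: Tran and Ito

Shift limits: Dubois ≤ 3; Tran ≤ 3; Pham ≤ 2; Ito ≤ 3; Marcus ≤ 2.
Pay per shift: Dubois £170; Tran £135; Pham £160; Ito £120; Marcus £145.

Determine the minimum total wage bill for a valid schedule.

£1580

Apr 11 can only be covered by Dubois, so that assignment is forced.
Apr 12 can only be covered by Dubois and Pham, so that assignment is forced.
Apr 13 can only be covered by Ito, so that assignment is forced.
Picking the cheapest available nurse for each shift independently would cost £1555, but that ignores the shift limits.
An optimal schedule: Apr 11→Dubois, Apr 12→Pham+Dubois, Apr 13→Ito, Apr 14→Ito+Dubois, Apr 15→Tran+Marcus, Apr 16→Tran, Apr 17→Ito+Tran.
Total: 170 + 160 + 170 + 120 + 120 + 170 + 135 + 145 + 135 + 120 + 135 = £1580.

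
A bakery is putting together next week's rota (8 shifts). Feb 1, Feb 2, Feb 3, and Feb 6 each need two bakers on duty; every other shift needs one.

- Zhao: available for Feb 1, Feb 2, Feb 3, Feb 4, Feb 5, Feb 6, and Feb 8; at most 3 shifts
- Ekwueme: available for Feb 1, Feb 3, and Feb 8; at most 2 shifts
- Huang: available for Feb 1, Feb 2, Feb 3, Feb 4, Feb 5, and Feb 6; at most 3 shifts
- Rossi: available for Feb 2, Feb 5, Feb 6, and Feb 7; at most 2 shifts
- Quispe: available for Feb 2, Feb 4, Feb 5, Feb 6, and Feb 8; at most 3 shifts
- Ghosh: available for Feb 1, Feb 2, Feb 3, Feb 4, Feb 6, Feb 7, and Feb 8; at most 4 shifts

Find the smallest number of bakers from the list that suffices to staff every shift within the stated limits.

4

12 slots to fill and no one can take more than 4, so at least ⌈12/4⌉ = 3 bakers are needed.
Any 3 bakers together have capacity at most 4+3+3 = 10 < 12 slots, so 3 can never suffice.
Zhao, Ekwueme, Huang, and Ghosh alone can cover everything: Feb 1→Ekwueme+Ghosh, Feb 2→Zhao+Huang, Feb 3→Huang+Ghosh, Feb 4→Zhao, Feb 5→Zhao, Feb 6→Huang+Ghosh, Feb 7→Ghosh, Feb 8→Ekwueme.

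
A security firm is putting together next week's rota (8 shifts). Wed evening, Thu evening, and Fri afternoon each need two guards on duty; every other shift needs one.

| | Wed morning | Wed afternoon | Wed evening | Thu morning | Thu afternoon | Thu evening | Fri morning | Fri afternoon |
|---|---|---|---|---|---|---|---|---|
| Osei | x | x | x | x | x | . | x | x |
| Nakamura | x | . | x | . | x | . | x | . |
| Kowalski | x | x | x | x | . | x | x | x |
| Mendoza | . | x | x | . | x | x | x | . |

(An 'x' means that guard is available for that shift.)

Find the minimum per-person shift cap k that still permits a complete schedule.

With 4 guards and 11 worker-slots to fill, someone must work at least ⌈11/4⌉ = 3 shifts, so k ≥ 3.
k = 3 works: Wed morning→Osei, Wed afternoon→Kowalski, Wed evening→Nakamura+Mendoza, Thu morning→Osei, Thu afternoon→Nakamura, Thu evening→Kowalski+Mendoza, Fri morning→Nakamura, Fri afternoon→Osei+Kowalski.
Loads: Osei 3, Nakamura 3, Kowalski 3, Mendoza 2 — all ≤ 3.

3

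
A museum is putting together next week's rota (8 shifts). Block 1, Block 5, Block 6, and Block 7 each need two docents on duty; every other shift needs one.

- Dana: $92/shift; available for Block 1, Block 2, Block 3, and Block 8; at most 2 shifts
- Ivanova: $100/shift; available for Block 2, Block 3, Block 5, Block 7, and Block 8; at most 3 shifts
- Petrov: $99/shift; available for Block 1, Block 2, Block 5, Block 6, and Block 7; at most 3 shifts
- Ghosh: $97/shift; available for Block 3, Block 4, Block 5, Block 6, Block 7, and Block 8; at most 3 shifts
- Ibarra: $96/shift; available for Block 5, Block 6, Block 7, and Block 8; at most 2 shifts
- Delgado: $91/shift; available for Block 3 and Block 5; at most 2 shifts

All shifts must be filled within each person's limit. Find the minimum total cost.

Block 1 can only be covered by Dana and Petrov, so that assignment is forced.
Block 4 can only be covered by Ghosh, so that assignment is forced.
Picking the cheapest available docent for each shift independently would cost $1136, but that ignores the shift limits.
An optimal schedule: Block 1→Dana+Petrov, Block 2→Dana, Block 3→Delgado, Block 4→Ghosh, Block 5→Delgado+Petrov, Block 6→Ibarra+Ghosh, Block 7→Ghosh+Petrov, Block 8→Ibarra.
Total: 92 + 99 + 92 + 91 + 97 + 91 + 99 + 96 + 97 + 97 + 99 + 96 = $1146.

$1146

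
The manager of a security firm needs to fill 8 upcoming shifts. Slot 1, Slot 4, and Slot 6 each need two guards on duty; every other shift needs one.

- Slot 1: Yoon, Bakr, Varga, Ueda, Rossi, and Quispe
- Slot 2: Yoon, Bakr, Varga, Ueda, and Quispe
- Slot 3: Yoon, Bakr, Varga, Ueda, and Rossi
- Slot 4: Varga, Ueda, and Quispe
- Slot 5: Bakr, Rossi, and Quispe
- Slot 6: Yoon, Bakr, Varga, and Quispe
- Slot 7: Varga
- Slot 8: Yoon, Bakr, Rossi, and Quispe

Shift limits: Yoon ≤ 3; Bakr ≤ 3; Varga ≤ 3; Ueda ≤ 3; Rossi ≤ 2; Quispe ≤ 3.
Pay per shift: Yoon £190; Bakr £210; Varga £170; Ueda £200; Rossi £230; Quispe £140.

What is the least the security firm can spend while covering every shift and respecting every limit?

£1900

Slot 7 can only be covered by Varga, so that assignment is forced.
Picking the cheapest available guard for each shift independently would cost £1690, but that ignores the shift limits.
An optimal schedule: Slot 1→Yoon+Ueda, Slot 2→Yoon, Slot 3→Ueda, Slot 4→Quispe+Varga, Slot 5→Quispe, Slot 6→Varga+Yoon, Slot 7→Varga, Slot 8→Quispe.
Total: 190 + 200 + 190 + 200 + 140 + 170 + 140 + 170 + 190 + 170 + 140 = £1900.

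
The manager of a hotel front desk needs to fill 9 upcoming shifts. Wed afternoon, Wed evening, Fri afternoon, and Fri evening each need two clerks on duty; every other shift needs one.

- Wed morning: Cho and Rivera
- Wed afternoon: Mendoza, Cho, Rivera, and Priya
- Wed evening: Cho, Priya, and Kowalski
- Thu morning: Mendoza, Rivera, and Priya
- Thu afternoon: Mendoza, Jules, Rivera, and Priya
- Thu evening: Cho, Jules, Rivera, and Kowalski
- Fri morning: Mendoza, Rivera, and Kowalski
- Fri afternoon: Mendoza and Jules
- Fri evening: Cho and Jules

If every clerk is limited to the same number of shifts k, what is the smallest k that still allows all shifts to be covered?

With 6 clerks and 13 worker-slots to fill, someone must work at least ⌈13/6⌉ = 3 shifts, so k ≥ 3.
k = 3 works: Wed morning→Cho, Wed afternoon→Rivera+Priya, Wed evening→Cho+Priya, Thu morning→Mendoza, Thu afternoon→Jules, Thu evening→Rivera, Fri morning→Mendoza, Fri afternoon→Mendoza+Jules, Fri evening→Cho+Jules.
Loads: Mendoza 3, Cho 3, Jules 3, Rivera 2, Priya 2, Kowalski 0 — all ≤ 3.

3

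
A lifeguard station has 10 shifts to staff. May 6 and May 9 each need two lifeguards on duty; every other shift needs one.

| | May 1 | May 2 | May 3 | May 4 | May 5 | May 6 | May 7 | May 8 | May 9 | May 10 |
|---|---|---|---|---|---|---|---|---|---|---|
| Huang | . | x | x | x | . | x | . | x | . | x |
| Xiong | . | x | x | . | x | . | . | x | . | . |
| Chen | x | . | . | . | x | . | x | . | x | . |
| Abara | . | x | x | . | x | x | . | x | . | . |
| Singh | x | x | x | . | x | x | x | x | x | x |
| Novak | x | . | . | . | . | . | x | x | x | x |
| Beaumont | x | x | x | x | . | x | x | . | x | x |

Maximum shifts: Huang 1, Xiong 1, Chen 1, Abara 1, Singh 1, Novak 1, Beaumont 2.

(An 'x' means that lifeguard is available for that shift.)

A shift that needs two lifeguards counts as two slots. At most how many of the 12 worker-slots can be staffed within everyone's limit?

Total capacity across all lifeguards is 1+1+1+1+1+1+2 = 8, and 12 slots are needed, so at most 8 can be filled.
An assignment achieving 8: May 1→Chen, May 4→Huang, May 5→Xiong, May 6→Abara+Singh, May 7→Novak, May 9→Beaumont, May 10→Beaumont.
Loads: Huang 1/1, Xiong 1/1, Chen 1/1, Abara 1/1, Singh 1/1, Novak 1/1, Beaumont 2/2.

8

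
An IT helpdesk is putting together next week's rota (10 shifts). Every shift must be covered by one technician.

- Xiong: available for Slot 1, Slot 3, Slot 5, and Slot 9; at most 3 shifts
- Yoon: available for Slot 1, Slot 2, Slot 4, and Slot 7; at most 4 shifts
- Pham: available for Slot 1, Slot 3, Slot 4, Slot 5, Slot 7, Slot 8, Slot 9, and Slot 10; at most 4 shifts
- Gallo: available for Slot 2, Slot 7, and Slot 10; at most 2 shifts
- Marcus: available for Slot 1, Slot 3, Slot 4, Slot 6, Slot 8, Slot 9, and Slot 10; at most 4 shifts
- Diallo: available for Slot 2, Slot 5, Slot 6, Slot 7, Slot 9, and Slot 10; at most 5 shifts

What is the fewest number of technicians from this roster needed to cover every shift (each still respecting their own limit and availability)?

10 slots to fill and no one can take more than 5, so at least ⌈10/5⌉ = 2 technicians are needed.
Any 2 technicians together have capacity at most 5+4 = 9 < 10 slots, so 2 can never suffice.
Xiong, Yoon, and Marcus alone can cover everything: Slot 1→Yoon, Slot 2→Yoon, Slot 3→Xiong, Slot 4→Yoon, Slot 5→Xiong, Slot 6→Marcus, Slot 7→Yoon, Slot 8→Marcus, Slot 9→Xiong, Slot 10→Marcus.

3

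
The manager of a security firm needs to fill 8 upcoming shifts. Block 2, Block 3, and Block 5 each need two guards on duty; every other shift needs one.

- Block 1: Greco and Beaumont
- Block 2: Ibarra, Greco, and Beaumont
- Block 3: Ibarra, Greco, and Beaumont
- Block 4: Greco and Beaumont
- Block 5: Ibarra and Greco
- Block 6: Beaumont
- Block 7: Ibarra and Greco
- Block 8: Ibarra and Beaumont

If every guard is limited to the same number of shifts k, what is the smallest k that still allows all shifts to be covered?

With 3 guards and 11 worker-slots to fill, someone must work at least ⌈11/3⌉ = 4 shifts, so k ≥ 4.
k = 4 works: Block 1→Greco, Block 2→Ibarra+Beaumont, Block 3→Greco+Beaumont, Block 4→Greco, Block 5→Ibarra+Greco, Block 6→Beaumont, Block 7→Ibarra, Block 8→Ibarra.
Loads: Ibarra 4, Greco 4, Beaumont 3 — all ≤ 4.

4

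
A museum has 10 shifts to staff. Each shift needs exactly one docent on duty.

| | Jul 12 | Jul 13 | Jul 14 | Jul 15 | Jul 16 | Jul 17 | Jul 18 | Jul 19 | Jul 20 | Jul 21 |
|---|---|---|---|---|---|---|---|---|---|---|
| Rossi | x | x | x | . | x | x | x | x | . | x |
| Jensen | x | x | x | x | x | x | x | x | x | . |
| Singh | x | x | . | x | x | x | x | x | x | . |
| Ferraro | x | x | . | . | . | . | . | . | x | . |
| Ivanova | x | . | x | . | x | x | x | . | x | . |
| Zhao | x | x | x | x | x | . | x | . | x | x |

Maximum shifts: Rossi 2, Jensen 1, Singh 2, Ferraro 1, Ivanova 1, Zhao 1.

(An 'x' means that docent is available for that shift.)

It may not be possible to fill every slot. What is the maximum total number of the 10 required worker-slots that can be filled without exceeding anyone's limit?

8

Total capacity across all docents is 2+1+2+1+1+1 = 8, and 10 slots are needed, so at most 8 can be filled.
An assignment achieving 8: Jul 13→Singh, Jul 14→Ivanova, Jul 15→Jensen, Jul 16→Zhao, Jul 17→Singh, Jul 19→Rossi, Jul 20→Ferraro, Jul 21→Rossi.
Loads: Rossi 2/2, Jensen 1/1, Singh 2/2, Ferraro 1/1, Ivanova 1/1, Zhao 1/1.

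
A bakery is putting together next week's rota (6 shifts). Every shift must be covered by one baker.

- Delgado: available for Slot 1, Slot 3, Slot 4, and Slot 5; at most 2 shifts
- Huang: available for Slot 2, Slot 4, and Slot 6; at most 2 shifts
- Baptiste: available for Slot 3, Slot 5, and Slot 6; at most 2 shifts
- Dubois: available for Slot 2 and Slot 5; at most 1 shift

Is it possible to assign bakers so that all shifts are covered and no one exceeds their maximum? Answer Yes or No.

Yes

Slot 1 can only be covered by Delgado, so that assignment is forced.
One valid schedule: Slot 1→Delgado, Slot 2→Huang, Slot 3→Delgado, Slot 4→Huang, Slot 5→Baptiste, Slot 6→Baptiste.
Loads: Delgado 2/2, Huang 2/2, Baptiste 2/2, Dubois 0/1 — all within limits.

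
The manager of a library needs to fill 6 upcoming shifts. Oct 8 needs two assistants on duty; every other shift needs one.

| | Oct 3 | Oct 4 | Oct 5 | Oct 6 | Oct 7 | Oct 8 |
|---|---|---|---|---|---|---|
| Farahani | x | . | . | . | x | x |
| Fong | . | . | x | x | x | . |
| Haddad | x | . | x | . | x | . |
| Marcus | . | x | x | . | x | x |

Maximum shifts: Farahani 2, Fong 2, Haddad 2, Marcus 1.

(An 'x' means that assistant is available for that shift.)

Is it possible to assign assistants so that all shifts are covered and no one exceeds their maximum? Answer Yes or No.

Total capacity is 7 and 7 slots are needed, so capacity alone doesn't rule it out.
Shifts {Oct 4, Oct 8} need 3 worker-slots in total, but the assistants available for any of those shifts (Farahani and Marcus) can supply at most 2 among them. So no valid schedule exists.

No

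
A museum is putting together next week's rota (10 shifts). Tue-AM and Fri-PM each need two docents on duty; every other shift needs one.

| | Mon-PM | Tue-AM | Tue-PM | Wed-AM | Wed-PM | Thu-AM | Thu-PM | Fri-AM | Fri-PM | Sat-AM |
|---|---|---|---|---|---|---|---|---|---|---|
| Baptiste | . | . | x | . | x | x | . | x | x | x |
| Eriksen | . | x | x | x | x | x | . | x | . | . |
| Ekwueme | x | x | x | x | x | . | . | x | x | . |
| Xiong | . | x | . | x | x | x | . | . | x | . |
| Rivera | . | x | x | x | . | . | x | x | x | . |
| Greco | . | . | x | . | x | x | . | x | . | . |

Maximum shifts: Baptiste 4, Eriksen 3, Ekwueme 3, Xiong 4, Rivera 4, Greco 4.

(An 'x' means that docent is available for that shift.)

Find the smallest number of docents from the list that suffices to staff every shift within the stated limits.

12 slots to fill and no one can take more than 4, so at least ⌈12/4⌉ = 3 docents are needed.
No set of 3 docents can cover every shift (each such set leaves at least one shift with no one available or exceeds a cap).
Baptiste, Eriksen, Ekwueme, and Rivera alone can cover everything: Mon-PM→Ekwueme, Tue-AM→Eriksen+Ekwueme, Tue-PM→Eriksen, Wed-AM→Eriksen, Wed-PM→Baptiste, Thu-AM→Baptiste, Thu-PM→Rivera, Fri-AM→Rivera, Fri-PM→Baptiste+Ekwueme, Sat-AM→Baptiste.

4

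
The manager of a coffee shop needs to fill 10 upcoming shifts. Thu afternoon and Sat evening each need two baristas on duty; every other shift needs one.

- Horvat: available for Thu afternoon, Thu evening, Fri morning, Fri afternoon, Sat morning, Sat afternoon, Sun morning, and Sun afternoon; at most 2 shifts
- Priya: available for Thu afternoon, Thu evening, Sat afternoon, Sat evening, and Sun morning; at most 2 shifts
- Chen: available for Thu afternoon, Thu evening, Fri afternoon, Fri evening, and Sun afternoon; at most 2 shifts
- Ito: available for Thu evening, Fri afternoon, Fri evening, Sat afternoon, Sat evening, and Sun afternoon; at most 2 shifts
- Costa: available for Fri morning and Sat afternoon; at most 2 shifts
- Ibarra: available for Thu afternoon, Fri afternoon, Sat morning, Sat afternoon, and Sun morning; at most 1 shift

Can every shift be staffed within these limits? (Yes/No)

No

Total capacity is 2+2+2+2+2+1 = 11 but 12 worker-slots are needed — infeasible.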